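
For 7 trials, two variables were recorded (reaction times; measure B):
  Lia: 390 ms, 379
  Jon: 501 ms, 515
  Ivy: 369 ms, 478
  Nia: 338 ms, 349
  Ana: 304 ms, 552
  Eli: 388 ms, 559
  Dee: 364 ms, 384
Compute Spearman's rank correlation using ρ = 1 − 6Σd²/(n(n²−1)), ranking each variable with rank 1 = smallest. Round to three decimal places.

0.107

Ranks of variable 1: 6, 7, 4, 2, 1, 5, 3
Ranks of variable 2: 2, 5, 4, 1, 6, 7, 3
d = r₁ − r₂: 4, 2, 0, 1, -5, -2, 0
d²: 16, 4, 0, 1, 25, 4, 0; Σd² = 50
ρ = 1 − 6·50/(7·48) = 1 − 300/336 = 0.107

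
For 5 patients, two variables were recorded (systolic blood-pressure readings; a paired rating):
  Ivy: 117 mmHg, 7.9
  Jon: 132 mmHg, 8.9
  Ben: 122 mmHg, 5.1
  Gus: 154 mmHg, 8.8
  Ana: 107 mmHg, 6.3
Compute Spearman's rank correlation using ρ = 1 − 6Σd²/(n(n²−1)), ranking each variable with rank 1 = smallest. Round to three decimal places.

0.600

Ranks of variable 1: 2, 4, 3, 5, 1
Ranks of variable 2: 3, 5, 1, 4, 2
d = r₁ − r₂: -1, -1, 2, 1, -1
d²: 1, 1, 4, 1, 1; Σd² = 8
ρ = 1 − 6·8/(5·24) = 1 − 48/120 = 0.600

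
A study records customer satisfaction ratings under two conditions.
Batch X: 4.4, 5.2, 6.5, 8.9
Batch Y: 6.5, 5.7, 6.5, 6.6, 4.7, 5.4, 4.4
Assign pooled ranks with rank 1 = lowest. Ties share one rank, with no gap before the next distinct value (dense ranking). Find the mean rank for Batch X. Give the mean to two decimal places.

Sorted (ascending): 4.4, 4.4, 4.7, 5.2, 5.4, 5.7, 6.5, 6.5, 6.5, 6.6, 8.9
The 2 values of 4.4 share dense rank 1.
The 3 values of 6.5 share dense rank 6.
Remaining distinct values take the next consecutive integers.
Batch X values → pooled ranks: 4.4→1, 5.2→3, 6.5→6, 8.9→8
Mean rank = (1 + 3 + 6 + 8) / 4 = 4.50

4.50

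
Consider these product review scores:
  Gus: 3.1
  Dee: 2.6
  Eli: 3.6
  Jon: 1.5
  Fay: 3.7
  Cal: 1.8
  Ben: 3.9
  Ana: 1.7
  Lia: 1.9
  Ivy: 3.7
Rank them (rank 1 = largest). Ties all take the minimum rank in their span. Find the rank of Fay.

Sorted (descending): 3.9, 3.7, 3.7, 3.6, 3.1, 2.6, 1.9, 1.8, 1.7, 1.5
The 2 values of 3.7 occupy positions 2–3 → each gets rank 2.
Fay has value 3.7 → rank 2.

2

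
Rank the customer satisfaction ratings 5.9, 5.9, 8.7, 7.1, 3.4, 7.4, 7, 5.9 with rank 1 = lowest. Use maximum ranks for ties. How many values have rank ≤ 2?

Sorted (ascending): 3.4, 5.9, 5.9, 5.9, 7, 7.1, 7.4, 8.7
The 3 values of 5.9 occupy positions 2–4 → each gets rank 4.
Ranks ≤ 2: {1} → 1 value.

1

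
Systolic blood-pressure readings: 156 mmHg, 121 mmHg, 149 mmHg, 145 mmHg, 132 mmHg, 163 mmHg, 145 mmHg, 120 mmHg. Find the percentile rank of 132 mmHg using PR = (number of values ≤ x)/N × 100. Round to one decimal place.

37.5

N = 8.
Strictly below 132: 2. Equal to 132: 1.
PR = 3/8 × 100 = 37.5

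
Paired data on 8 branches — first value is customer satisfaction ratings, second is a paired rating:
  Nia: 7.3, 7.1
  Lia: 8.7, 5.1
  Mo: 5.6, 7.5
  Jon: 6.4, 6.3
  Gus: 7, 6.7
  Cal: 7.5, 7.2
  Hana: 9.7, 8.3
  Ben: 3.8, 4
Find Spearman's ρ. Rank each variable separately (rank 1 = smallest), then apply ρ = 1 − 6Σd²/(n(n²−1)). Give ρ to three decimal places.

0.405

Ranks of variable 1: 5, 7, 2, 3, 4, 6, 8, 1
Ranks of variable 2: 5, 2, 7, 3, 4, 6, 8, 1
d = r₁ − r₂: 0, 5, -5, 0, 0, 0, 0, 0
d²: 0, 25, 25, 0, 0, 0, 0, 0; Σd² = 50
ρ = 1 − 6·50/(8·63) = 1 − 300/504 = 0.405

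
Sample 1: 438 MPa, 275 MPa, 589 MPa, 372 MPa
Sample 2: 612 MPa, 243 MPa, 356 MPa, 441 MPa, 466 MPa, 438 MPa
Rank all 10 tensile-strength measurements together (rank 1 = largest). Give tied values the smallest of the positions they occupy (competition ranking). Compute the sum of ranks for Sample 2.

31

Sorted (descending): 612, 589, 466, 441, 438, 438, 372, 356, 275, 243
The 2 values of 438 occupy positions 5–6 → each gets rank 5.
Sample 2 values → pooled ranks: 612→1, 243→10, 356→8, 441→4, 466→3, 438→5
Rank sum = 1 + 10 + 8 + 4 + 3 + 5 = 31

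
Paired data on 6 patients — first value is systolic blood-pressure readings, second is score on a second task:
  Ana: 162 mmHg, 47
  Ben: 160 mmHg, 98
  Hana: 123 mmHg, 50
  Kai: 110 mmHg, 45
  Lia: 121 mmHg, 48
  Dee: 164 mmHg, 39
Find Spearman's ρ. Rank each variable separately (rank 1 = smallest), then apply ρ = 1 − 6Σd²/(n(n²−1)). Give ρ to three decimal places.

-0.200

Ranks of variable 1: 5, 4, 3, 1, 2, 6
Ranks of variable 2: 3, 6, 5, 2, 4, 1
d = r₁ − r₂: 2, -2, -2, -1, -2, 5
d²: 4, 4, 4, 1, 4, 25; Σd² = 42
ρ = 1 − 6·42/(6·35) = 1 − 252/210 = -0.200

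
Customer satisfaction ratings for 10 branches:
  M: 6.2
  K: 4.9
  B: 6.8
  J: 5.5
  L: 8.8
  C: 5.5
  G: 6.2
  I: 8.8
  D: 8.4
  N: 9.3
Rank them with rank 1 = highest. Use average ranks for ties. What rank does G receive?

Sorted (descending): 9.3, 8.8, 8.8, 8.4, 6.8, 6.2, 6.2, 5.5, 5.5, 4.9
The 2 values of 8.8 occupy positions 2–3 → average rank (2+3)/2 = 2.5.
The 2 values of 6.2 occupy positions 6–7 → average rank (6+7)/2 = 6.5.
The 2 values of 5.5 occupy positions 8–9 → average rank (8+9)/2 = 8.5.
G has value 6.2 → rank 6.5.

6.5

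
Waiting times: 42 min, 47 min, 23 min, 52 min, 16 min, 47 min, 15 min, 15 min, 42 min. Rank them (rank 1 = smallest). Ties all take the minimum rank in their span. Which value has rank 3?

16

Sorted (ascending): 15, 15, 16, 23, 42, 42, 47, 47, 52
The 2 values of 15 occupy positions 1–2 → each gets rank 1.
The 2 values of 42 occupy positions 5–6 → each gets rank 5.
The 2 values of 47 occupy positions 7–8 → each gets rank 7.
Rank 3 → value 16.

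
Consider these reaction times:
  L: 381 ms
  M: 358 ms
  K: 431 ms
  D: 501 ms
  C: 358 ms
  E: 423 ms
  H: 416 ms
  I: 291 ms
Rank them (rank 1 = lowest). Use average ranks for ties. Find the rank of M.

2.5

Sorted (ascending): 291, 358, 358, 381, 416, 423, 431, 501
The 2 values of 358 occupy positions 2–3 → average rank (2+3)/2 = 2.5.
M has value 358 ms → rank 2.5.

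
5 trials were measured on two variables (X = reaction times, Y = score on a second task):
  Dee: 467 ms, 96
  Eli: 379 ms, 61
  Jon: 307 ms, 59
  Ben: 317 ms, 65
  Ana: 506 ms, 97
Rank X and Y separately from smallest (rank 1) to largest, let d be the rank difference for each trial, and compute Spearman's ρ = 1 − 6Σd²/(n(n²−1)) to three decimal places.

0.900

Ranks of variable 1: 4, 3, 1, 2, 5
Ranks of variable 2: 4, 2, 1, 3, 5
d = r₁ − r₂: 0, 1, 0, -1, 0
d²: 0, 1, 0, 1, 0; Σd² = 2
ρ = 1 − 6·2/(5·24) = 1 − 12/120 = 0.900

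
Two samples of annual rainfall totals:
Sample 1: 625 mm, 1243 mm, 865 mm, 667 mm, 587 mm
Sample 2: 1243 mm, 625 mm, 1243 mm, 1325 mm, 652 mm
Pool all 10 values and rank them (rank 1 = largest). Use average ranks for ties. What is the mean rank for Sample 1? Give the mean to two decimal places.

6.50

Sorted (descending): 1325, 1243, 1243, 1243, 865, 667, 652, 625, 625, 587
The 3 values of 1243 occupy positions 2–4 → average rank 3.
The 2 values of 625 occupy positions 8–9 → average rank (8+9)/2 = 8.5.
Sample 1 values → pooled ranks: 625→8.5, 1243→3, 865→5, 667→6, 587→10
Mean rank = (8.5 + 3 + 5 + 6 + 10) / 5 = 6.50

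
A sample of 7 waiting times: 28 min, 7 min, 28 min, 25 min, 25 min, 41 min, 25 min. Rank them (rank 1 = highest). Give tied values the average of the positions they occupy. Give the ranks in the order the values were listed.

2.5, 7, 2.5, 5, 5, 1, 5

Sorted (descending): 41, 28, 28, 25, 25, 25, 7
The 2 values of 28 occupy positions 2–3 → average rank (2+3)/2 = 2.5.
The 3 values of 25 occupy positions 4–6 → average rank 5.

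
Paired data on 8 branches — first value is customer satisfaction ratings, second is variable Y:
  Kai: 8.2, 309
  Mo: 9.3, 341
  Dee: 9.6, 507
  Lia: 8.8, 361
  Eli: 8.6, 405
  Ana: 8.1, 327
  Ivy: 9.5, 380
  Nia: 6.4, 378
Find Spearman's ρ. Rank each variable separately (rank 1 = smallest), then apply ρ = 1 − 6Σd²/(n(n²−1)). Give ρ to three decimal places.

0.524

Ranks of variable 1: 3, 6, 8, 5, 4, 2, 7, 1
Ranks of variable 2: 1, 3, 8, 4, 7, 2, 6, 5
d = r₁ − r₂: 2, 3, 0, 1, -3, 0, 1, -4
d²: 4, 9, 0, 1, 9, 0, 1, 16; Σd² = 40
ρ = 1 − 6·40/(8·63) = 1 − 240/504 = 0.524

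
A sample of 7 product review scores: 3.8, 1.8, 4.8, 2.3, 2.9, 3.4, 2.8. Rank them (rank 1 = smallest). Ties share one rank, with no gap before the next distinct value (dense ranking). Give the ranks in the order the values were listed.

Sorted (ascending): 1.8, 2.3, 2.8, 2.9, 3.4, 3.8, 4.8
No ties — each value takes its position as its rank.

6, 1, 7, 2, 4, 5, 3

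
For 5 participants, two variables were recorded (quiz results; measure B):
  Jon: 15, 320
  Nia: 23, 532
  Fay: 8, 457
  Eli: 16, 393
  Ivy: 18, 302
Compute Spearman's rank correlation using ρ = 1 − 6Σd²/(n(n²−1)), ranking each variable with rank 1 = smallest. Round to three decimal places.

Ranks of variable 1: 2, 5, 1, 3, 4
Ranks of variable 2: 2, 5, 4, 3, 1
d = r₁ − r₂: 0, 0, -3, 0, 3
d²: 0, 0, 9, 0, 9; Σd² = 18
ρ = 1 − 6·18/(5·24) = 1 − 108/120 = 0.100

0.100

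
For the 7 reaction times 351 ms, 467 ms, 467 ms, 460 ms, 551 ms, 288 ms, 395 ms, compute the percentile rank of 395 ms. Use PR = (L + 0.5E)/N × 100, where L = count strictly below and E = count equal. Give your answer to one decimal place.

35.7

N = 7.
Strictly below 395: 2. Equal to 395: 1.
PR = (2 + 0.5·1)/7 × 100 = 35.7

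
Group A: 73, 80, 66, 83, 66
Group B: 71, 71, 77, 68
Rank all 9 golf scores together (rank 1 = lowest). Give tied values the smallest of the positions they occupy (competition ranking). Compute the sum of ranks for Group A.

Sorted (ascending): 66, 66, 68, 71, 71, 73, 77, 80, 83
The 2 values of 66 occupy positions 1–2 → each gets rank 1.
The 2 values of 71 occupy positions 4–5 → each gets rank 4.
Group A values → pooled ranks: 73→6, 80→8, 66→1, 83→9, 66→1
Rank sum = 6 + 8 + 1 + 9 + 1 = 25

25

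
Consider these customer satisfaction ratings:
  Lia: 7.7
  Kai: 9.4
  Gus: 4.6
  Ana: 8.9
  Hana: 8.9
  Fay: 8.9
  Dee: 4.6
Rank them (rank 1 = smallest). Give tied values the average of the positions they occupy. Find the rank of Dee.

Sorted (ascending): 4.6, 4.6, 7.7, 8.9, 8.9, 8.9, 9.4
The 2 values of 4.6 occupy positions 1–2 → average rank (1+2)/2 = 1.5.
The 3 values of 8.9 occupy positions 4–6 → average rank 5.
Dee has value 4.6 → rank 1.5.

1.5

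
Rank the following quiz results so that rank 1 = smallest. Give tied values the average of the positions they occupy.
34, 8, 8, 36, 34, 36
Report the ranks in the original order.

Sorted (ascending): 8, 8, 34, 34, 36, 36
The 2 values of 8 occupy positions 1–2 → average rank (1+2)/2 = 1.5.
The 2 values of 34 occupy positions 3–4 → average rank (3+4)/2 = 3.5.
The 2 values of 36 occupy positions 5–6 → average rank (5+6)/2 = 5.5.

3.5, 1.5, 1.5, 5.5, 3.5, 5.5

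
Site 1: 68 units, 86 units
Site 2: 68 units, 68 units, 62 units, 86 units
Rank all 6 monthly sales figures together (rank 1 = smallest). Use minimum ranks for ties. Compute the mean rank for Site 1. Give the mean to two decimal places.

3.50

Sorted (ascending): 62, 68, 68, 68, 86, 86
The 3 values of 68 occupy positions 2–4 → each gets rank 2.
The 2 values of 86 occupy positions 5–6 → each gets rank 5.
Site 1 values → pooled ranks: 68→2, 86→5
Mean rank = (2 + 5) / 2 = 3.50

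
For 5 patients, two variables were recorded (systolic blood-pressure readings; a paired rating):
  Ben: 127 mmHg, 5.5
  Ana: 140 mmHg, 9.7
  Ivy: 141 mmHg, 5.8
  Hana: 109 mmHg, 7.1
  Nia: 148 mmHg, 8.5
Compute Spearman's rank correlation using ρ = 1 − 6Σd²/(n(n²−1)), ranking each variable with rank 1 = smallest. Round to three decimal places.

0.300

Ranks of variable 1: 2, 3, 4, 1, 5
Ranks of variable 2: 1, 5, 2, 3, 4
d = r₁ − r₂: 1, -2, 2, -2, 1
d²: 1, 4, 4, 4, 1; Σd² = 14
ρ = 1 − 6·14/(5·24) = 1 − 84/120 = 0.300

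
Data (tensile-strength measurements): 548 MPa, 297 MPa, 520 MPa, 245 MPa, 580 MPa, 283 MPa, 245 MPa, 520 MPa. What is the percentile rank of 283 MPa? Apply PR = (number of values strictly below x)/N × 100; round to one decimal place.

N = 8.
Strictly below 283: 2. Equal to 283: 1.
PR = 2/8 × 100 = 25.0

25.0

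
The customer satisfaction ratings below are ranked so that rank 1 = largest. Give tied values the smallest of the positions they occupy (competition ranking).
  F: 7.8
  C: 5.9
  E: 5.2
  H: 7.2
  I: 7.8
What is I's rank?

Sorted (descending): 7.8, 7.8, 7.2, 5.9, 5.2
The 2 values of 7.8 occupy positions 1–2 → each gets rank 1.
I has value 7.8 → rank 1.

1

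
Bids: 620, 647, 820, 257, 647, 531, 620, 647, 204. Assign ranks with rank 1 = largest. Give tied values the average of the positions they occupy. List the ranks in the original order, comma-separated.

Sorted (descending): 820, 647, 647, 647, 620, 620, 531, 257, 204
The 3 values of 647 occupy positions 2–4 → average rank 3.
The 2 values of 620 occupy positions 5–6 → average rank (5+6)/2 = 5.5.

5.5, 3, 1, 8, 3, 7, 5.5, 3, 9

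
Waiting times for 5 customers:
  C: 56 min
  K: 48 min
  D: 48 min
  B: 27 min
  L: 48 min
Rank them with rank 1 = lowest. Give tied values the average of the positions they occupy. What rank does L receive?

3

Sorted (ascending): 27, 48, 48, 48, 56
The 3 values of 48 occupy positions 2–4 → average rank 3.
L has value 48 min → rank 3.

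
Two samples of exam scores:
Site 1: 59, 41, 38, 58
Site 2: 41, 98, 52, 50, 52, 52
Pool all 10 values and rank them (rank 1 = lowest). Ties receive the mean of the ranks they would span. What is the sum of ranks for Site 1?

20.5

Sorted (ascending): 38, 41, 41, 50, 52, 52, 52, 58, 59, 98
The 2 values of 41 occupy positions 2–3 → average rank (2+3)/2 = 2.5.
The 3 values of 52 occupy positions 5–7 → average rank 6.
Site 1 values → pooled ranks: 59→9, 41→2.5, 38→1, 58→8
Rank sum = 9 + 2.5 + 1 + 8 = 20.5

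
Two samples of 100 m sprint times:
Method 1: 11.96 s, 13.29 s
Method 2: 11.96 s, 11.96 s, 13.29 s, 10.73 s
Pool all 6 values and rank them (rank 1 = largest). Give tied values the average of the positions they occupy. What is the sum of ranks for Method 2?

15.5

Sorted (descending): 13.29, 13.29, 11.96, 11.96, 11.96, 10.73
The 2 values of 13.29 occupy positions 1–2 → average rank (1+2)/2 = 1.5.
The 3 values of 11.96 occupy positions 3–5 → average rank 4.
Method 2 values → pooled ranks: 11.96→4, 11.96→4, 13.29→1.5, 10.73→6
Rank sum = 4 + 4 + 1.5 + 6 = 15.5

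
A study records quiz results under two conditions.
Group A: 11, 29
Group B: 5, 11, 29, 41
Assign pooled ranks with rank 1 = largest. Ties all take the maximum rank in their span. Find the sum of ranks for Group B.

Sorted (descending): 41, 29, 29, 11, 11, 5
The 2 values of 29 occupy positions 2–3 → each gets rank 3.
The 2 values of 11 occupy positions 4–5 → each gets rank 5.
Group B values → pooled ranks: 5→6, 11→5, 29→3, 41→1
Rank sum = 6 + 5 + 3 + 1 = 15

15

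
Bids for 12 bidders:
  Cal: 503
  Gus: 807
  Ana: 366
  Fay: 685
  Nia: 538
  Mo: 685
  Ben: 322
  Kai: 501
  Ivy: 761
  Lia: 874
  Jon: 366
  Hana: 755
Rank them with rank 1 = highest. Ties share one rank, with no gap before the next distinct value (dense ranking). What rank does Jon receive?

Sorted (descending): 874, 807, 761, 755, 685, 685, 538, 503, 501, 366, 366, 322
The 2 values of 685 share dense rank 5.
The 2 values of 366 share dense rank 9.
Remaining distinct values take the next consecutive integers.
Jon has value 366 → rank 9.

9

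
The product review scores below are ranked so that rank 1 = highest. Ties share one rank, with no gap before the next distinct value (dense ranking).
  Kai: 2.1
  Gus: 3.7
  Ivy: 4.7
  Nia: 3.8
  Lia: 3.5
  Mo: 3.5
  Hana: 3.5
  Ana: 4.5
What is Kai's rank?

6

Sorted (descending): 4.7, 4.5, 3.8, 3.7, 3.5, 3.5, 3.5, 2.1
The 3 values of 3.5 share dense rank 5.
Remaining distinct values take the next consecutive integers.
Kai has value 2.1 → rank 6.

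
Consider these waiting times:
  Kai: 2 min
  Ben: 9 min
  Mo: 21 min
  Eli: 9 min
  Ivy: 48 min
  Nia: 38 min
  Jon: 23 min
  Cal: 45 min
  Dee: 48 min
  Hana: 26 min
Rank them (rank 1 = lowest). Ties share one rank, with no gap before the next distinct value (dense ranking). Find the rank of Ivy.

Sorted (ascending): 2, 9, 9, 21, 23, 26, 38, 45, 48, 48
The 2 values of 9 share dense rank 2.
The 2 values of 48 share dense rank 8.
Remaining distinct values take the next consecutive integers.
Ivy has value 48 min → rank 8.

8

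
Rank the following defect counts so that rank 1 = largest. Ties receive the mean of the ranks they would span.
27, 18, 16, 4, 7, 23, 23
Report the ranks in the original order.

1, 4, 5, 7, 6, 2.5, 2.5

Sorted (descending): 27, 23, 23, 18, 16, 7, 4
The 2 values of 23 occupy positions 2–3 → average rank (2+3)/2 = 2.5.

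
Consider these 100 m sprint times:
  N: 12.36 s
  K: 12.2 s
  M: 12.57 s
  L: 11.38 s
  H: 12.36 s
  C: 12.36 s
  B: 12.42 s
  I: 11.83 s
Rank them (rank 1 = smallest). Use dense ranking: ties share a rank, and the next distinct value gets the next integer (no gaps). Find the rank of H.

4

Sorted (ascending): 11.38, 11.83, 12.2, 12.36, 12.36, 12.36, 12.42, 12.57
The 3 values of 12.36 share dense rank 4.
Remaining distinct values take the next consecutive integers.
H has value 12.36 s → rank 4.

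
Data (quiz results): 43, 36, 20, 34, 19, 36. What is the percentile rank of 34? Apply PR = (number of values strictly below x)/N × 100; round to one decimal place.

N = 6.
Strictly below 34: 2. Equal to 34: 1.
PR = 2/6 × 100 = 33.3

33.3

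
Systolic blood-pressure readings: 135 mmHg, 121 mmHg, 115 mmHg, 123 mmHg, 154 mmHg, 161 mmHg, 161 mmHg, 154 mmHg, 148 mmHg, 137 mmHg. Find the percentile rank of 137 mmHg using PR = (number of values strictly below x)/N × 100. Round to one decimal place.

40.0

N = 10.
Strictly below 137: 4. Equal to 137: 1.
PR = 4/10 × 100 = 40.0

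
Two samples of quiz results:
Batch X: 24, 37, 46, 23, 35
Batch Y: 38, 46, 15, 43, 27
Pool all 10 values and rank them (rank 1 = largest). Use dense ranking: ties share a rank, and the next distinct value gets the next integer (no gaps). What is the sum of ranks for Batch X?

Sorted (descending): 46, 46, 43, 38, 37, 35, 27, 24, 23, 15
The 2 values of 46 share dense rank 1.
Remaining distinct values take the next consecutive integers.
Batch X values → pooled ranks: 24→7, 37→4, 46→1, 23→8, 35→5
Rank sum = 7 + 4 + 1 + 8 + 5 = 25

25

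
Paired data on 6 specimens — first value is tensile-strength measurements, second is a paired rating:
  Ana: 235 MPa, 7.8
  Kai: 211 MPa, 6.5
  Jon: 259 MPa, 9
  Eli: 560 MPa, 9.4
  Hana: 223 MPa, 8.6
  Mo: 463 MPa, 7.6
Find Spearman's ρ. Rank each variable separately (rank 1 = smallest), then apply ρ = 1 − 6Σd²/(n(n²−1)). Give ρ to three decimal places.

Ranks of variable 1: 3, 1, 4, 6, 2, 5
Ranks of variable 2: 3, 1, 5, 6, 4, 2
d = r₁ − r₂: 0, 0, -1, 0, -2, 3
d²: 0, 0, 1, 0, 4, 9; Σd² = 14
ρ = 1 − 6·14/(6·35) = 1 − 84/210 = 0.600

0.600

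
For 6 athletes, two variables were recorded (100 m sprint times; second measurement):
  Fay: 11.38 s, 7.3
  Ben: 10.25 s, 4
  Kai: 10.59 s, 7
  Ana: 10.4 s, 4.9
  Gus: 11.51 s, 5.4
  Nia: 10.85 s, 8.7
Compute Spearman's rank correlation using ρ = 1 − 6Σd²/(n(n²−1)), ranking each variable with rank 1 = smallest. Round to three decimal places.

0.600

Ranks of variable 1: 5, 1, 3, 2, 6, 4
Ranks of variable 2: 5, 1, 4, 2, 3, 6
d = r₁ − r₂: 0, 0, -1, 0, 3, -2
d²: 0, 0, 1, 0, 9, 4; Σd² = 14
ρ = 1 − 6·14/(6·35) = 1 − 84/210 = 0.600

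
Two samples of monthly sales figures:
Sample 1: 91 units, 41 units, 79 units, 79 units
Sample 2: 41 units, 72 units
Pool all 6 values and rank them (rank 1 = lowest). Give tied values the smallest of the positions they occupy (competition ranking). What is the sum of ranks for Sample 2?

4

Sorted (ascending): 41, 41, 72, 79, 79, 91
The 2 values of 41 occupy positions 1–2 → each gets rank 1.
The 2 values of 79 occupy positions 4–5 → each gets rank 4.
Sample 2 values → pooled ranks: 41→1, 72→3
Rank sum = 1 + 3 = 4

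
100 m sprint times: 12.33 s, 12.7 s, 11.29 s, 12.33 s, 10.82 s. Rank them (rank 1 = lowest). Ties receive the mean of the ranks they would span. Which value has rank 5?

Sorted (ascending): 10.82, 11.29, 12.33, 12.33, 12.7
The 2 values of 12.33 occupy positions 3–4 → average rank (3+4)/2 = 3.5.
Rank 5 → value 12.7.

12.7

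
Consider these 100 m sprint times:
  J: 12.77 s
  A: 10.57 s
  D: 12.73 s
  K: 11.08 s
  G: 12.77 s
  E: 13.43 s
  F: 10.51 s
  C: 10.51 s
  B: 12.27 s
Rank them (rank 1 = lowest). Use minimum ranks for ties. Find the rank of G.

Sorted (ascending): 10.51, 10.51, 10.57, 11.08, 12.27, 12.73, 12.77, 12.77, 13.43
The 2 values of 10.51 occupy positions 1–2 → each gets rank 1.
The 2 values of 12.77 occupy positions 7–8 → each gets rank 7.
G has value 12.77 s → rank 7.

7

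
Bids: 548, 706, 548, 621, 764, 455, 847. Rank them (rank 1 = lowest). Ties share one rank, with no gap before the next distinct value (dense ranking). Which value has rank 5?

764

Sorted (ascending): 455, 548, 548, 621, 706, 764, 847
The 2 values of 548 share dense rank 2.
Remaining distinct values take the next consecutive integers.
Rank 5 → value 764.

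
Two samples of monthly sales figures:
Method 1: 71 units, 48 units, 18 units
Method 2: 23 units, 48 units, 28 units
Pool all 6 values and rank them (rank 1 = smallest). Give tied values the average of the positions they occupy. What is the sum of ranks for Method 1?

Sorted (ascending): 18, 23, 28, 48, 48, 71
The 2 values of 48 occupy positions 4–5 → average rank (4+5)/2 = 4.5.
Method 1 values → pooled ranks: 71→6, 48→4.5, 18→1
Rank sum = 6 + 4.5 + 1 = 11.5

11.5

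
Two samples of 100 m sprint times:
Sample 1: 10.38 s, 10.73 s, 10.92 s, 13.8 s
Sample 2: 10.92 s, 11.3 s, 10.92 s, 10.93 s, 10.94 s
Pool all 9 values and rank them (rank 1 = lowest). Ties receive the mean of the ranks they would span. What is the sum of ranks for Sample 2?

29

Sorted (ascending): 10.38, 10.73, 10.92, 10.92, 10.92, 10.93, 10.94, 11.3, 13.8
The 3 values of 10.92 occupy positions 3–5 → average rank 4.
Sample 2 values → pooled ranks: 10.92→4, 11.3→8, 10.92→4, 10.93→6, 10.94→7
Rank sum = 4 + 8 + 4 + 6 + 7 = 29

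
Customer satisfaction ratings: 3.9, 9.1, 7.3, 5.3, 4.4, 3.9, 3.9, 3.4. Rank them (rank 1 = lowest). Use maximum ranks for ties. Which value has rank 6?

5.3

Sorted (ascending): 3.4, 3.9, 3.9, 3.9, 4.4, 5.3, 7.3, 9.1
The 3 values of 3.9 occupy positions 2–4 → each gets rank 4.
Rank 6 → value 5.3.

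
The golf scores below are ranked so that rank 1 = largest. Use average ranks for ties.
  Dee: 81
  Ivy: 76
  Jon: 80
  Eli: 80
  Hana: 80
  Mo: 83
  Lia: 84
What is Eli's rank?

Sorted (descending): 84, 83, 81, 80, 80, 80, 76
The 3 values of 80 occupy positions 4–6 → average rank 5.
Eli has value 80 → rank 5.

5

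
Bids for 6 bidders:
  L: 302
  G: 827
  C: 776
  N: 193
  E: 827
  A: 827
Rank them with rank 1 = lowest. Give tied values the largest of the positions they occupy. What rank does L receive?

Sorted (ascending): 193, 302, 776, 827, 827, 827
The 3 values of 827 occupy positions 4–6 → each gets rank 6.
L has value 302 → rank 2.

2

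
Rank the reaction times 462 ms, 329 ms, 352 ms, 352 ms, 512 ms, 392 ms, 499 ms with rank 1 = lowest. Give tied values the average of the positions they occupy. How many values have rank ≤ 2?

Sorted (ascending): 329, 352, 352, 392, 462, 499, 512
The 2 values of 352 occupy positions 2–3 → average rank (2+3)/2 = 2.5.
Ranks ≤ 2: {1} → 1 value.

1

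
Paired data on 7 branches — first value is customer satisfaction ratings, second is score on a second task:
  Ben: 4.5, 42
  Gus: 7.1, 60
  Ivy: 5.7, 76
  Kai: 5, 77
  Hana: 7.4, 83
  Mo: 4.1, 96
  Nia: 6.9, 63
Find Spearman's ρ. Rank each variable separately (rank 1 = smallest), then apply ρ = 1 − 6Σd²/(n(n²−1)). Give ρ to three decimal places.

Ranks of variable 1: 2, 6, 4, 3, 7, 1, 5
Ranks of variable 2: 1, 2, 4, 5, 6, 7, 3
d = r₁ − r₂: 1, 4, 0, -2, 1, -6, 2
d²: 1, 16, 0, 4, 1, 36, 4; Σd² = 62
ρ = 1 − 6·62/(7·48) = 1 − 372/336 = -0.107

-0.107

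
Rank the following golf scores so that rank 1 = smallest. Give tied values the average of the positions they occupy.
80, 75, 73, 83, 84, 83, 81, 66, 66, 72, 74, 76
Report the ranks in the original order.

8, 6, 4, 10.5, 12, 10.5, 9, 1.5, 1.5, 3, 5, 7

Sorted (ascending): 66, 66, 72, 73, 74, 75, 76, 80, 81, 83, 83, 84
The 2 values of 66 occupy positions 1–2 → average rank (1+2)/2 = 1.5.
The 2 values of 83 occupy positions 10–11 → average rank (10+11)/2 = 10.5.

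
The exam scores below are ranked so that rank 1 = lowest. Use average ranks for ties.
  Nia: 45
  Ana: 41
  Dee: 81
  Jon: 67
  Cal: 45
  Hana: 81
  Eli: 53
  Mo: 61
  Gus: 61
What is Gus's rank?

5.5

Sorted (ascending): 41, 45, 45, 53, 61, 61, 67, 81, 81
The 2 values of 45 occupy positions 2–3 → average rank (2+3)/2 = 2.5.
The 2 values of 61 occupy positions 5–6 → average rank (5+6)/2 = 5.5.
The 2 values of 81 occupy positions 8–9 → average rank (8+9)/2 = 8.5.
Gus has value 61 → rank 5.5.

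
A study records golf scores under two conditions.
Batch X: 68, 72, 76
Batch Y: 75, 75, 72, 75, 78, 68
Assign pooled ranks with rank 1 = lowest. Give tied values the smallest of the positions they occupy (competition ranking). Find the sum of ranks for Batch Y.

28

Sorted (ascending): 68, 68, 72, 72, 75, 75, 75, 76, 78
The 2 values of 68 occupy positions 1–2 → each gets rank 1.
The 2 values of 72 occupy positions 3–4 → each gets rank 3.
The 3 values of 75 occupy positions 5–7 → each gets rank 5.
Batch Y values → pooled ranks: 75→5, 75→5, 72→3, 75→5, 78→9, 68→1
Rank sum = 5 + 5 + 3 + 5 + 9 + 1 = 28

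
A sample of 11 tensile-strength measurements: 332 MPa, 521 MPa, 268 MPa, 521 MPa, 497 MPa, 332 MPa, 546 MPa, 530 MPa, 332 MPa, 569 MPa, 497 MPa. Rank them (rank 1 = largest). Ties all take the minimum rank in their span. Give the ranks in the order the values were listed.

Sorted (descending): 569, 546, 530, 521, 521, 497, 497, 332, 332, 332, 268
The 2 values of 521 occupy positions 4–5 → each gets rank 4.
The 2 values of 497 occupy positions 6–7 → each gets rank 6.
The 3 values of 332 occupy positions 8–10 → each gets rank 8.

8, 4, 11, 4, 6, 8, 2, 3, 8, 1, 6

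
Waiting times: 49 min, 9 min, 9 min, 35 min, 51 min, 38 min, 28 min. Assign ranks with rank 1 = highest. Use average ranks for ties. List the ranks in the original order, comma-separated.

Sorted (descending): 51, 49, 38, 35, 28, 9, 9
The 2 values of 9 occupy positions 6–7 → average rank (6+7)/2 = 6.5.

2, 6.5, 6.5, 4, 1, 3, 5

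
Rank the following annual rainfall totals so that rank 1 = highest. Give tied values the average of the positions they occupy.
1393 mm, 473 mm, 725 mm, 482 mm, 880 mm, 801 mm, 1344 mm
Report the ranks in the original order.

Sorted (descending): 1393, 1344, 880, 801, 725, 482, 473
No ties — each value takes its position as its rank.

1, 7, 5, 6, 3, 4, 2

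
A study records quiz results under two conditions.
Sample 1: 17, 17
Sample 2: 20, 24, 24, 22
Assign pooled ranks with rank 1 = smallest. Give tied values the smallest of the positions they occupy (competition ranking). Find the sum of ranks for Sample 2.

17

Sorted (ascending): 17, 17, 20, 22, 24, 24
The 2 values of 17 occupy positions 1–2 → each gets rank 1.
The 2 values of 24 occupy positions 5–6 → each gets rank 5.
Sample 2 values → pooled ranks: 20→3, 24→5, 24→5, 22→4
Rank sum = 3 + 5 + 5 + 4 = 17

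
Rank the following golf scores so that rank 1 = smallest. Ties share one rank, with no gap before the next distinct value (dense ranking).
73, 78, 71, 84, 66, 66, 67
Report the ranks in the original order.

4, 5, 3, 6, 1, 1, 2

Sorted (ascending): 66, 66, 67, 71, 73, 78, 84
The 2 values of 66 share dense rank 1.
Remaining distinct values take the next consecutive integers.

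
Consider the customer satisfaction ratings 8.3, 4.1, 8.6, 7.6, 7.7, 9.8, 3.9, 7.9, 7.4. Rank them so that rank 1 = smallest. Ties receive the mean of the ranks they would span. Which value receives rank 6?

Sorted (ascending): 3.9, 4.1, 7.4, 7.6, 7.7, 7.9, 8.3, 8.6, 9.8
No ties — each value takes its position as its rank.
Rank 6 → value 7.9.

7.9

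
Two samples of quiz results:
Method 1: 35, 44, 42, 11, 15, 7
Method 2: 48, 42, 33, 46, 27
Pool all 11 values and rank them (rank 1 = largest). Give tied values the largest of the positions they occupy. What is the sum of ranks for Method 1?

Sorted (descending): 48, 46, 44, 42, 42, 35, 33, 27, 15, 11, 7
The 2 values of 42 occupy positions 4–5 → each gets rank 5.
Method 1 values → pooled ranks: 35→6, 44→3, 42→5, 11→10, 15→9, 7→11
Rank sum = 6 + 3 + 5 + 10 + 9 + 11 = 44

44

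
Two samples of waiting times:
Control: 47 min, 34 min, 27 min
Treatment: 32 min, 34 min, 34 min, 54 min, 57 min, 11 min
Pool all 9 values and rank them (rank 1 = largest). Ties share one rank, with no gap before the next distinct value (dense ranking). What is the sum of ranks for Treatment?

Sorted (descending): 57, 54, 47, 34, 34, 34, 32, 27, 11
The 3 values of 34 share dense rank 4.
Remaining distinct values take the next consecutive integers.
Treatment values → pooled ranks: 32→5, 34→4, 34→4, 54→2, 57→1, 11→7
Rank sum = 5 + 4 + 4 + 2 + 1 + 7 = 23

23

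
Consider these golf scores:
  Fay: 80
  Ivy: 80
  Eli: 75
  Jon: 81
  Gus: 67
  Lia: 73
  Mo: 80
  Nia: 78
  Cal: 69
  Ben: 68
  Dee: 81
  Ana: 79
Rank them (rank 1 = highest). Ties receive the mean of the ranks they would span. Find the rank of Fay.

Sorted (descending): 81, 81, 80, 80, 80, 79, 78, 75, 73, 69, 68, 67
The 2 values of 81 occupy positions 1–2 → average rank (1+2)/2 = 1.5.
The 3 values of 80 occupy positions 3–5 → average rank 4.
Fay has value 80 → rank 4.

4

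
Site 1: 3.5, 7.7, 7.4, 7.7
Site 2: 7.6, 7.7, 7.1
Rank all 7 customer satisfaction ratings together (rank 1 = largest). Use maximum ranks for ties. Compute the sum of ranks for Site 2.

13

Sorted (descending): 7.7, 7.7, 7.7, 7.6, 7.4, 7.1, 3.5
The 3 values of 7.7 occupy positions 1–3 → each gets rank 3.
Site 2 values → pooled ranks: 7.6→4, 7.7→3, 7.1→6
Rank sum = 4 + 3 + 6 = 13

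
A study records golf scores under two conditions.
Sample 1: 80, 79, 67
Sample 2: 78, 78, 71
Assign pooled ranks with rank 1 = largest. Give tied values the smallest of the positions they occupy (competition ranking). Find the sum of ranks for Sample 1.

9

Sorted (descending): 80, 79, 78, 78, 71, 67
The 2 values of 78 occupy positions 3–4 → each gets rank 3.
Sample 1 values → pooled ranks: 80→1, 79→2, 67→6
Rank sum = 1 + 2 + 6 = 9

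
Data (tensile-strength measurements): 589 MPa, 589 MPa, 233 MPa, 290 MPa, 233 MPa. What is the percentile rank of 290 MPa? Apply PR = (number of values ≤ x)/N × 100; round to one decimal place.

N = 5.
Strictly below 290: 2. Equal to 290: 1.
PR = 3/5 × 100 = 60.0

60.0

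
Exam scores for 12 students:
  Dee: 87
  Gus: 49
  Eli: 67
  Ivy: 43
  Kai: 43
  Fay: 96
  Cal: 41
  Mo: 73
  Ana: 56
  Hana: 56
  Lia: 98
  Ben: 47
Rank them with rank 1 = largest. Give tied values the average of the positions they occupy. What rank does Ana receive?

6.5

Sorted (descending): 98, 96, 87, 73, 67, 56, 56, 49, 47, 43, 43, 41
The 2 values of 56 occupy positions 6–7 → average rank (6+7)/2 = 6.5.
The 2 values of 43 occupy positions 10–11 → average rank (10+11)/2 = 10.5.
Ana has value 56 → rank 6.5.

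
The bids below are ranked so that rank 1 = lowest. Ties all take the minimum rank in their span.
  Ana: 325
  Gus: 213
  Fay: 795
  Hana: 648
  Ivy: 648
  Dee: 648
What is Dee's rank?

Sorted (ascending): 213, 325, 648, 648, 648, 795
The 3 values of 648 occupy positions 3–5 → each gets rank 3.
Dee has value 648 → rank 3.

3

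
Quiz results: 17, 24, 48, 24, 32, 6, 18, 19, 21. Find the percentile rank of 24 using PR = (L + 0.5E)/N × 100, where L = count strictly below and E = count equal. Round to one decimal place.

N = 9.
Strictly below 24: 5. Equal to 24: 2.
PR = (5 + 0.5·2)/9 × 100 = 66.7

66.7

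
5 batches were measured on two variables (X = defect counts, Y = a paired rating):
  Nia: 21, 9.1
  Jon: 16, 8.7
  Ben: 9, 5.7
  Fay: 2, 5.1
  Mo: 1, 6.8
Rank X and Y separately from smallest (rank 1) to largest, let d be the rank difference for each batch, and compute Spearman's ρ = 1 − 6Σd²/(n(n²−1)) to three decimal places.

Ranks of variable 1: 5, 4, 3, 2, 1
Ranks of variable 2: 5, 4, 2, 1, 3
d = r₁ − r₂: 0, 0, 1, 1, -2
d²: 0, 0, 1, 1, 4; Σd² = 6
ρ = 1 − 6·6/(5·24) = 1 − 36/120 = 0.700

0.700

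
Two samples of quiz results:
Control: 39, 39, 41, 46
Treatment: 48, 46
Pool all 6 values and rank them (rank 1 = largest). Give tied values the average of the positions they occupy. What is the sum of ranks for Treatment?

3.5

Sorted (descending): 48, 46, 46, 41, 39, 39
The 2 values of 46 occupy positions 2–3 → average rank (2+3)/2 = 2.5.
The 2 values of 39 occupy positions 5–6 → average rank (5+6)/2 = 5.5.
Treatment values → pooled ranks: 48→1, 46→2.5
Rank sum = 1 + 2.5 = 3.5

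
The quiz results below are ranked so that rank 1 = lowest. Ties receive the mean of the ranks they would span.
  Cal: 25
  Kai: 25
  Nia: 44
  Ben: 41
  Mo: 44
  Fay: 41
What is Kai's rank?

Sorted (ascending): 25, 25, 41, 41, 44, 44
The 2 values of 25 occupy positions 1–2 → average rank (1+2)/2 = 1.5.
The 2 values of 41 occupy positions 3–4 → average rank (3+4)/2 = 3.5.
The 2 values of 44 occupy positions 5–6 → average rank (5+6)/2 = 5.5.
Kai has value 25 → rank 1.5.

1.5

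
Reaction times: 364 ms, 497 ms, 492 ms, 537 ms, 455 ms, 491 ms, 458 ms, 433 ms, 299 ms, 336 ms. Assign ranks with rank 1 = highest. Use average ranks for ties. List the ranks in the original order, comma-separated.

Sorted (descending): 537, 497, 492, 491, 458, 455, 433, 364, 336, 299
No ties — each value takes its position as its rank.

8, 2, 3, 1, 6, 4, 5, 7, 10, 9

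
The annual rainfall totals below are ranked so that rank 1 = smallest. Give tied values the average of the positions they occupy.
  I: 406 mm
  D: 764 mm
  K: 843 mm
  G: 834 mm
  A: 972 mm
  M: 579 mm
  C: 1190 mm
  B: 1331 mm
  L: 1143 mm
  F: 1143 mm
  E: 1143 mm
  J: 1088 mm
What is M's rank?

2

Sorted (ascending): 406, 579, 764, 834, 843, 972, 1088, 1143, 1143, 1143, 1190, 1331
The 3 values of 1143 occupy positions 8–10 → average rank 9.
M has value 579 mm → rank 2.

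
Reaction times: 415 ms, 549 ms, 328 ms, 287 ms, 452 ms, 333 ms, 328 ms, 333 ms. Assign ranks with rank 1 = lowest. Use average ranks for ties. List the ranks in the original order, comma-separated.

Sorted (ascending): 287, 328, 328, 333, 333, 415, 452, 549
The 2 values of 328 occupy positions 2–3 → average rank (2+3)/2 = 2.5.
The 2 values of 333 occupy positions 4–5 → average rank (4+5)/2 = 4.5.

6, 8, 2.5, 1, 7, 4.5, 2.5, 4.5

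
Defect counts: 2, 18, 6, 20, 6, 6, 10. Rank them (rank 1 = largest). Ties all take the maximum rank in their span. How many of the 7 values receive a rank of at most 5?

Sorted (descending): 20, 18, 10, 6, 6, 6, 2
The 3 values of 6 occupy positions 4–6 → each gets rank 6.
Ranks ≤ 5: {1, 2, 3} → 3 values.

3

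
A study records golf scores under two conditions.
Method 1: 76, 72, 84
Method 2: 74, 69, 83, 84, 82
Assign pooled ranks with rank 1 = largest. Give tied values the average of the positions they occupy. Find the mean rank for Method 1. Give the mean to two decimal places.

Sorted (descending): 84, 84, 83, 82, 76, 74, 72, 69
The 2 values of 84 occupy positions 1–2 → average rank (1+2)/2 = 1.5.
Method 1 values → pooled ranks: 76→5, 72→7, 84→1.5
Mean rank = (5 + 7 + 1.5) / 3 = 4.50

4.50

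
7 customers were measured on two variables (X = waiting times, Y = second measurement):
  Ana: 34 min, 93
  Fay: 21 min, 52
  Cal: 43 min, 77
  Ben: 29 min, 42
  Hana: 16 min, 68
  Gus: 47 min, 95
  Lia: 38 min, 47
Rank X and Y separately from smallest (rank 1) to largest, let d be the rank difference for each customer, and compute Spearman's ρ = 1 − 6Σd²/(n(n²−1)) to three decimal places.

Ranks of variable 1: 4, 2, 6, 3, 1, 7, 5
Ranks of variable 2: 6, 3, 5, 1, 4, 7, 2
d = r₁ − r₂: -2, -1, 1, 2, -3, 0, 3
d²: 4, 1, 1, 4, 9, 0, 9; Σd² = 28
ρ = 1 − 6·28/(7·48) = 1 − 168/336 = 0.500

0.500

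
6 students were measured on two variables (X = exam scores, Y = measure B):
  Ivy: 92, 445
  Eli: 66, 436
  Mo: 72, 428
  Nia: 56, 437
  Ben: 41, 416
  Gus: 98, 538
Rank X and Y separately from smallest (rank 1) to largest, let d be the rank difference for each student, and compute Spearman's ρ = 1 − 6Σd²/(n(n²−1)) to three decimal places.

0.771

Ranks of variable 1: 5, 3, 4, 2, 1, 6
Ranks of variable 2: 5, 3, 2, 4, 1, 6
d = r₁ − r₂: 0, 0, 2, -2, 0, 0
d²: 0, 0, 4, 4, 0, 0; Σd² = 8
ρ = 1 − 6·8/(6·35) = 1 − 48/210 = 0.771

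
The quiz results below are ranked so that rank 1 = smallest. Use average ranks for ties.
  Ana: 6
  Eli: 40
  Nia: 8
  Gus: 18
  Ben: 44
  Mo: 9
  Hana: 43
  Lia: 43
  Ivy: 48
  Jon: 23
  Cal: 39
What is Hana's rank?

Sorted (ascending): 6, 8, 9, 18, 23, 39, 40, 43, 43, 44, 48
The 2 values of 43 occupy positions 8–9 → average rank (8+9)/2 = 8.5.
Hana has value 43 → rank 8.5.

8.5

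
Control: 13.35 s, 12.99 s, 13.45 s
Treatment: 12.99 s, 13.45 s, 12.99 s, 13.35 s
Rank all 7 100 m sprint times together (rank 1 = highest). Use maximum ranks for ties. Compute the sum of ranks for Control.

13

Sorted (descending): 13.45, 13.45, 13.35, 13.35, 12.99, 12.99, 12.99
The 2 values of 13.45 occupy positions 1–2 → each gets rank 2.
The 2 values of 13.35 occupy positions 3–4 → each gets rank 4.
The 3 values of 12.99 occupy positions 5–7 → each gets rank 7.
Control values → pooled ranks: 13.35→4, 12.99→7, 13.45→2
Rank sum = 4 + 7 + 2 = 13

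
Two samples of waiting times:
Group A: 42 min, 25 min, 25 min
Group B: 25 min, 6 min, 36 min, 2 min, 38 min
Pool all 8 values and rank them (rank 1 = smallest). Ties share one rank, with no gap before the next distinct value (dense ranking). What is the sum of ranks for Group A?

Sorted (ascending): 2, 6, 25, 25, 25, 36, 38, 42
The 3 values of 25 share dense rank 3.
Remaining distinct values take the next consecutive integers.
Group A values → pooled ranks: 42→6, 25→3, 25→3
Rank sum = 6 + 3 + 3 = 12

12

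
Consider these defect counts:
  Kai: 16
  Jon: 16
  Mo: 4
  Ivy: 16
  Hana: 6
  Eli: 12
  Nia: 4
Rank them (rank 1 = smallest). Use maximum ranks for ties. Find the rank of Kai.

7

Sorted (ascending): 4, 4, 6, 12, 16, 16, 16
The 2 values of 4 occupy positions 1–2 → each gets rank 2.
The 3 values of 16 occupy positions 5–7 → each gets rank 7.
Kai has value 16 → rank 7.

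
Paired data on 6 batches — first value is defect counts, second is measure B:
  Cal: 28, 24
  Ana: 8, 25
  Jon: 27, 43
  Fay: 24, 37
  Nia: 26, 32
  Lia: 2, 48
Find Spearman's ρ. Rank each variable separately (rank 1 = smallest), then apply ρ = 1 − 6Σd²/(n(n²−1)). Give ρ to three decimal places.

Ranks of variable 1: 6, 2, 5, 3, 4, 1
Ranks of variable 2: 1, 2, 5, 4, 3, 6
d = r₁ − r₂: 5, 0, 0, -1, 1, -5
d²: 25, 0, 0, 1, 1, 25; Σd² = 52
ρ = 1 − 6·52/(6·35) = 1 − 312/210 = -0.486

-0.486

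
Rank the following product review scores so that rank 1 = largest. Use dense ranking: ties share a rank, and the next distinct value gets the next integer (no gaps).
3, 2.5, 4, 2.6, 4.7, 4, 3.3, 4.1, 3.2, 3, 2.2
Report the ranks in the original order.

Sorted (descending): 4.7, 4.1, 4, 4, 3.3, 3.2, 3, 3, 2.6, 2.5, 2.2
The 2 values of 4 share dense rank 3.
The 2 values of 3 share dense rank 6.
Remaining distinct values take the next consecutive integers.

6, 8, 3, 7, 1, 3, 4, 2, 5, 6, 9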